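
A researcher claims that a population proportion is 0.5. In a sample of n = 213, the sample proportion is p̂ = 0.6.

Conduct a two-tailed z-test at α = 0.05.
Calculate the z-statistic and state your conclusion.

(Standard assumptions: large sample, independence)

H₀: p = 0.5, H₁: p ≠ 0.5
Standard error: SE = √(p₀(1-p₀)/n) = √(0.5×0.5/213) = 0.034259
z-statistic: z = (p̂ - p₀)/SE = (0.6 - 0.5)/0.034259 = 2.9189
Critical value: z_0.025 = ±1.960
p-value = 0.0035
Decision: reject H₀ at α = 0.05

Answer: z = 2.9189, reject H₀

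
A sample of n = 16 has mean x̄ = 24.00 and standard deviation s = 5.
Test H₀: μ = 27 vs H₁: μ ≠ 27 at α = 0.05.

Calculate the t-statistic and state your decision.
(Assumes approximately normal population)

df = n - 1 = 15
SE = s/√n = 5/√16 = 1.2500
t = (x̄ - μ₀)/SE = (24.00 - 27)/1.2500 = -2.4000
Critical value: t_{0.025,15} = ±2.131
p-value ≈ 0.0298
Decision: reject H₀

Answer: t = -2.4000, reject H₀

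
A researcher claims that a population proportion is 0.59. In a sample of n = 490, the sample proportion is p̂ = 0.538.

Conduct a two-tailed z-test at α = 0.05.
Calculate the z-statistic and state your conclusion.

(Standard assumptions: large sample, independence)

Answer: z = -2.3403, reject H₀

Derivation:
H₀: p = 0.59, H₁: p ≠ 0.59
Standard error: SE = √(p₀(1-p₀)/n) = √(0.59×0.41/490) = 0.022219
z-statistic: z = (p̂ - p₀)/SE = (0.538 - 0.59)/0.022219 = -2.3403
Critical value: z_0.025 = ±1.960
p-value = 0.0193
Decision: reject H₀ at α = 0.05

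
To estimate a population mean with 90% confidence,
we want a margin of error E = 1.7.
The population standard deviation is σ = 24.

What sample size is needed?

z_0.05 = 1.645
n = (z×σ/E)² = (1.645×24/1.7)²
n = 539.3323
Round up: n = 540

Answer: n = 540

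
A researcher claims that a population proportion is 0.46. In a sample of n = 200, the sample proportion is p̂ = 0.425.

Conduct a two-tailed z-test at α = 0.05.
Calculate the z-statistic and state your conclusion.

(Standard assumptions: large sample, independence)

H₀: p = 0.46, H₁: p ≠ 0.46
Standard error: SE = √(p₀(1-p₀)/n) = √(0.46×0.54/200) = 0.035242
z-statistic: z = (p̂ - p₀)/SE = (0.425 - 0.46)/0.035242 = -0.9931
Critical value: z_0.025 = ±1.960
p-value = 0.3207
Decision: fail to reject H₀ at α = 0.05

Answer: z = -0.9931, fail to reject H₀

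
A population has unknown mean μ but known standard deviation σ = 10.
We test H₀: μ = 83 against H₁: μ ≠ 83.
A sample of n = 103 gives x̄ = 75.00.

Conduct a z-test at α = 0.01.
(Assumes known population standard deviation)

Standard error: SE = σ/√n = 10/√103 = 0.9853
z-statistic: z = (x̄ - μ₀)/SE = (75.00 - 83)/0.9853 = -8.1194
Critical value: ±2.576
p-value < 0.0001
Decision: reject H₀

Answer: z = -8.1194, reject H₀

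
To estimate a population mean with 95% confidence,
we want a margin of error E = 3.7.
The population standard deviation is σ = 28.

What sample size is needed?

Answer: n = 221

Derivation:
z_0.025 = 1.960
n = (z×σ/E)² = (1.960×28/3.7)²
n = 220.0011
Round up: n = 221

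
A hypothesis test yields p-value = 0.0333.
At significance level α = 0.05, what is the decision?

Answer: reject H₀

Derivation:
Compare p-value to α:
0.0333 < 0.05
Decision: reject H₀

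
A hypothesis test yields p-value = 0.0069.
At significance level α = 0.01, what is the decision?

Answer: reject H₀

Derivation:
Compare p-value to α:
0.0069 < 0.01
Decision: reject H₀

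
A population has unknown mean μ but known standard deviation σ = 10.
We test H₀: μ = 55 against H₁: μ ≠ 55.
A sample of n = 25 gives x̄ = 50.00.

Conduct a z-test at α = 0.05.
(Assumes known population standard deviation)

Answer: z = -2.5000, reject H₀

Derivation:
Standard error: SE = σ/√n = 10/√25 = 2.0000
z-statistic: z = (x̄ - μ₀)/SE = (50.00 - 55)/2.0000 = -2.5000
Critical value: ±1.960
p-value = 0.0124
Decision: reject H₀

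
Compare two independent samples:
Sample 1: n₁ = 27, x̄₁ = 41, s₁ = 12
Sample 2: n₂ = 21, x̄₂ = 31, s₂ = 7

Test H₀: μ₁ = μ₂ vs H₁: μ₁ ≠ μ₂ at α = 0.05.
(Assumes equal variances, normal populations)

Answer: t = 3.3916, reject H₀

Derivation:
Pooled variance: s²_p = [26×12² + 20×7²]/(46) = 102.6957
s_p = 10.1339
SE = s_p×√(1/n₁ + 1/n₂) = 10.1339×√(1/27 + 1/21) = 2.9485
t = (x̄₁ - x̄₂)/SE = (41 - 31)/2.9485 = 3.3916
df = 46, t-critical = ±2.013
Decision: reject H₀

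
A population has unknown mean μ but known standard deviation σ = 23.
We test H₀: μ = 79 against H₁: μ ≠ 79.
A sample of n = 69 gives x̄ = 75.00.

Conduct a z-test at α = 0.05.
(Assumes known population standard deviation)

Answer: z = -1.4446, fail to reject H₀

Derivation:
Standard error: SE = σ/√n = 23/√69 = 2.7689
z-statistic: z = (x̄ - μ₀)/SE = (75.00 - 79)/2.7689 = -1.4446
Critical value: ±1.960
p-value = 0.1486
Decision: fail to reject H₀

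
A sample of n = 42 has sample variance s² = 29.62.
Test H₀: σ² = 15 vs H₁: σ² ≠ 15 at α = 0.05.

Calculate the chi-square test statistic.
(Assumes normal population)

df = n - 1 = 41
χ² = (n-1)s²/σ₀² = 41×29.62/15 = 80.9613
Critical values: χ²_{0.975,41} = 25.215, χ²_{0.025,41} = 60.561
Rejection region: χ² < 25.215 or χ² > 60.561
Decision: reject H₀

Answer: χ² = 80.9613, reject H₀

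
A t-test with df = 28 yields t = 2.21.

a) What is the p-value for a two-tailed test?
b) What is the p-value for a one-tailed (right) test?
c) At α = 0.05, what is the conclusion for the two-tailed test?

Answer: a) 0.0354, b) 0.0177, c) reject H₀

Derivation:
Using t-distribution with df = 28:
a) Two-tailed: p = 2×P(T > 2.21) = 0.0354
b) One-tailed: p = P(T > 2.21) = 0.0177
c) 0.0354 < 0.05, reject H₀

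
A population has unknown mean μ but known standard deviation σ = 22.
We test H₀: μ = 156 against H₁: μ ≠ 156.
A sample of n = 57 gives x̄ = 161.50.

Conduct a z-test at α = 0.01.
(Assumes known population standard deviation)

Standard error: SE = σ/√n = 22/√57 = 2.9140
z-statistic: z = (x̄ - μ₀)/SE = (161.50 - 156)/2.9140 = 1.8874
Critical value: ±2.576
p-value = 0.0591
Decision: fail to reject H₀

Answer: z = 1.8874, fail to reject H₀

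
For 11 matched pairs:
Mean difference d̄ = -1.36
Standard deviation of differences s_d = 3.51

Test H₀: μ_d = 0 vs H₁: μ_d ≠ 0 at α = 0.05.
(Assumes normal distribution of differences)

df = n - 1 = 10
SE = s_d/√n = 3.51/√11 = 1.0583
t = d̄/SE = -1.36/1.0583 = -1.2851
Critical value: t_{0.025,10} = ±2.228
p-value ≈ 0.2277
Decision: fail to reject H₀

Answer: t = -1.2851, fail to reject H₀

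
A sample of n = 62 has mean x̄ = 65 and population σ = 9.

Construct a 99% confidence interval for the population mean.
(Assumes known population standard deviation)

Answer: (62.0556, 67.9444)

Derivation:
Confidence level: 99%, α = 0.01
z_0.005 = 2.576
SE = σ/√n = 9/√62 = 1.1430
Margin of error = 2.576 × 1.1430 = 2.9444
CI: x̄ ± margin = 65 ± 2.9444
CI: (62.0556, 67.9444)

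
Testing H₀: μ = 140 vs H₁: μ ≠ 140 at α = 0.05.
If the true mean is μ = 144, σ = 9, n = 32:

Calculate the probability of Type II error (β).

SE = σ/√n = 9/√32 = 1.5910
Critical values: μ₀ ± z_0.025×SE = 140 ± 1.960×1.5910
Acceptance region: (136.8816, 143.1184)
Under H₁ (μ = 144): z_high = (143.1184 - 144)/1.5910 = -0.5541, z_low = (136.8816 - 144)/1.5910 = -4.4742
β = P(not reject | H₁) = Φ(-0.5541) - Φ(-4.4742) ≈ 0.2898

Answer: β ≈ 0.2898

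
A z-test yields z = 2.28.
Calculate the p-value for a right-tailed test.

For z = 2.28:
p = P(Z > 2.28) = 1 - Φ(2.28) = 0.0113

Answer: p-value ≈ 0.0113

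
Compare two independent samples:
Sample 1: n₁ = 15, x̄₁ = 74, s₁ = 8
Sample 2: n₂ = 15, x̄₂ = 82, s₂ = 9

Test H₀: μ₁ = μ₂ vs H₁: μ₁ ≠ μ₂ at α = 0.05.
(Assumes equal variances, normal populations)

Pooled variance: s²_p = [14×8² + 14×9²]/(28) = 72.5000
s_p = 8.5147
SE = s_p×√(1/n₁ + 1/n₂) = 8.5147×√(1/15 + 1/15) = 3.1091
t = (x̄₁ - x̄₂)/SE = (74 - 82)/3.1091 = -2.5731
df = 28, t-critical = ±2.048
Decision: reject H₀

Answer: t = -2.5731, reject H₀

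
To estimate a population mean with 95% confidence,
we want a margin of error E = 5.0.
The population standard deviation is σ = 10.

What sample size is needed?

Answer: n = 16

Derivation:
z_0.025 = 1.960
n = (z×σ/E)² = (1.960×10/5.0)²
n = 15.3664
Round up: n = 16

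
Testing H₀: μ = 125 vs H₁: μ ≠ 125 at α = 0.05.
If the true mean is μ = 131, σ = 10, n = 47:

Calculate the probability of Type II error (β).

SE = σ/√n = 10/√47 = 1.4586
Critical values: μ₀ ± z_0.025×SE = 125 ± 1.960×1.4586
Acceptance region: (122.1411, 127.8589)
Under H₁ (μ = 131): z_high = (127.8589 - 131)/1.4586 = -2.1535, z_low = (122.1411 - 131)/1.4586 = -6.0736
β = P(not reject | H₁) = Φ(-2.1535) - Φ(-6.0736) ≈ 0.0156

Answer: β ≈ 0.0156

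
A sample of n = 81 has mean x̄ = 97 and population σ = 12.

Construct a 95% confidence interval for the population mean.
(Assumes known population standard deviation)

Answer: (94.3867, 99.6133)

Derivation:
Confidence level: 95%, α = 0.05
z_0.025 = 1.960
SE = σ/√n = 12/√81 = 1.3333
Margin of error = 1.960 × 1.3333 = 2.6133
CI: x̄ ± margin = 97 ± 2.6133
CI: (94.3867, 99.6133)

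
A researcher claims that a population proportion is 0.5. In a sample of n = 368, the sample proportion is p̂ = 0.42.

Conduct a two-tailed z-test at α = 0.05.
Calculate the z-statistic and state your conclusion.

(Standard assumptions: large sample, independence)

Answer: z = -3.0694, reject H₀

Derivation:
H₀: p = 0.5, H₁: p ≠ 0.5
Standard error: SE = √(p₀(1-p₀)/n) = √(0.5×0.5/368) = 0.026064
z-statistic: z = (p̂ - p₀)/SE = (0.42 - 0.5)/0.026064 = -3.0694
Critical value: z_0.025 = ±1.960
p-value = 0.0021
Decision: reject H₀ at α = 0.05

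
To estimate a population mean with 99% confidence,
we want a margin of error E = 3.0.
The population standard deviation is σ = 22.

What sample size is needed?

Answer: n = 357

Derivation:
z_0.005 = 2.576
n = (z×σ/E)² = (2.576×22/3.0)²
n = 356.8573
Round up: n = 357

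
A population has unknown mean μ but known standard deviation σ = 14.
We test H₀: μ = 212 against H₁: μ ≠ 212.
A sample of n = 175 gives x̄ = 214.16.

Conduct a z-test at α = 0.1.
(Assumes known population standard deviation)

Standard error: SE = σ/√n = 14/√175 = 1.0583
z-statistic: z = (x̄ - μ₀)/SE = (214.16 - 212)/1.0583 = 2.0410
Critical value: ±1.645
p-value = 0.0413
Decision: reject H₀

Answer: z = 2.0410, reject H₀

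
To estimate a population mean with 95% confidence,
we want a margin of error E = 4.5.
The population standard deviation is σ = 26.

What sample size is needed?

z_0.025 = 1.960
n = (z×σ/E)² = (1.960×26/4.5)²
n = 128.2430
Round up: n = 129

Answer: n = 129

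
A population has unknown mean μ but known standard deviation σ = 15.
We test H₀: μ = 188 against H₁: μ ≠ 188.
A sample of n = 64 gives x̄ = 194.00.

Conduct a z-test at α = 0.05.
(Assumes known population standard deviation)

Answer: z = 3.2000, reject H₀

Derivation:
Standard error: SE = σ/√n = 15/√64 = 1.8750
z-statistic: z = (x̄ - μ₀)/SE = (194.00 - 188)/1.8750 = 3.2000
Critical value: ±1.960
p-value = 0.0014
Decision: reject H₀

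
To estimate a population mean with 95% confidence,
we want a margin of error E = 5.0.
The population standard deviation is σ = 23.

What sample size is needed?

z_0.025 = 1.960
n = (z×σ/E)² = (1.960×23/5.0)²
n = 81.2883
Round up: n = 82

Answer: n = 82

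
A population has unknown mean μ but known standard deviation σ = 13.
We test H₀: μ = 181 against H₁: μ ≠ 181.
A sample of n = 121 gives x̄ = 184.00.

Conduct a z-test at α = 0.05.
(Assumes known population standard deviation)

Answer: z = 2.5385, reject H₀

Derivation:
Standard error: SE = σ/√n = 13/√121 = 1.1818
z-statistic: z = (x̄ - μ₀)/SE = (184.00 - 181)/1.1818 = 2.5385
Critical value: ±1.960
p-value = 0.0111
Decision: reject H₀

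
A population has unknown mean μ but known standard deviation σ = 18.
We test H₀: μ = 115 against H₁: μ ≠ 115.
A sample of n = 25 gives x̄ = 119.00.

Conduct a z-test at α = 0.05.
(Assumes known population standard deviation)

Answer: z = 1.1111, fail to reject H₀

Derivation:
Standard error: SE = σ/√n = 18/√25 = 3.6000
z-statistic: z = (x̄ - μ₀)/SE = (119.00 - 115)/3.6000 = 1.1111
Critical value: ±1.960
p-value = 0.2665
Decision: fail to reject H₀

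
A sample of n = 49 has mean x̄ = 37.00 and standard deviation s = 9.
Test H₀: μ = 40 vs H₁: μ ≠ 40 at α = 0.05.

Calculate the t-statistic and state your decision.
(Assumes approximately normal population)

Answer: t = -2.3334, reject H₀

Derivation:
df = n - 1 = 48
SE = s/√n = 9/√49 = 1.2857
t = (x̄ - μ₀)/SE = (37.00 - 40)/1.2857 = -2.3334
Critical value: t_{0.025,48} = ±2.011
p-value ≈ 0.0239
Decision: reject H₀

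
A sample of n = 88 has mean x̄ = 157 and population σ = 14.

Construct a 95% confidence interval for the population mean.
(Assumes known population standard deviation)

Confidence level: 95%, α = 0.05
z_0.025 = 1.960
SE = σ/√n = 14/√88 = 1.4924
Margin of error = 1.960 × 1.4924 = 2.9251
CI: x̄ ± margin = 157 ± 2.9251
CI: (154.0749, 159.9251)

Answer: (154.0749, 159.9251)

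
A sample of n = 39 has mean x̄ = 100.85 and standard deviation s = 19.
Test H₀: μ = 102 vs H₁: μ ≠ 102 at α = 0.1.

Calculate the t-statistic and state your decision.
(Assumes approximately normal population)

Answer: t = -0.3780, fail to reject H₀

Derivation:
df = n - 1 = 38
SE = s/√n = 19/√39 = 3.0424
t = (x̄ - μ₀)/SE = (100.85 - 102)/3.0424 = -0.3780
Critical value: t_{0.05,38} = ±1.686
p-value ≈ 0.7075
Decision: fail to reject H₀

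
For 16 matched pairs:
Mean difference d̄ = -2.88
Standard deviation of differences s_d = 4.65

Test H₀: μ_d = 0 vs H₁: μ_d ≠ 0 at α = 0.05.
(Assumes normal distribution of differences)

df = n - 1 = 15
SE = s_d/√n = 4.65/√16 = 1.1625
t = d̄/SE = -2.88/1.1625 = -2.4774
Critical value: t_{0.025,15} = ±2.131
p-value ≈ 0.0256
Decision: reject H₀

Answer: t = -2.4774, reject H₀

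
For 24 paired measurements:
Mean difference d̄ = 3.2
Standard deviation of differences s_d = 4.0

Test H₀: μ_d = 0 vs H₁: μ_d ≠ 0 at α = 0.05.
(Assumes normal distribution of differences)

Answer: t = 3.9192, reject H₀

Derivation:
df = n - 1 = 23
SE = s_d/√n = 4.0/√24 = 0.8165
t = d̄/SE = 3.2/0.8165 = 3.9192
Critical value: t_{0.025,23} = ±2.069
p-value ≈ 0.0007
Decision: reject H₀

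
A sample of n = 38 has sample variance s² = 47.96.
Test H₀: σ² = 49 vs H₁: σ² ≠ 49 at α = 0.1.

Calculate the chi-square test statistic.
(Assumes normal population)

df = n - 1 = 37
χ² = (n-1)s²/σ₀² = 37×47.96/49 = 36.2147
Critical values: χ²_{0.95,37} = 24.075, χ²_{0.05,37} = 52.192
Rejection region: χ² < 24.075 or χ² > 52.192
Decision: fail to reject H₀

Answer: χ² = 36.2147, fail to reject H₀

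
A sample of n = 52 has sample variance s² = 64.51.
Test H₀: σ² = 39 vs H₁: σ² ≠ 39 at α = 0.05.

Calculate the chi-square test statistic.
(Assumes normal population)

df = n - 1 = 51
χ² = (n-1)s²/σ₀² = 51×64.51/39 = 84.3592
Critical values: χ²_{0.975,51} = 33.162, χ²_{0.025,51} = 72.616
Rejection region: χ² < 33.162 or χ² > 72.616
Decision: reject H₀

Answer: χ² = 84.3592, reject H₀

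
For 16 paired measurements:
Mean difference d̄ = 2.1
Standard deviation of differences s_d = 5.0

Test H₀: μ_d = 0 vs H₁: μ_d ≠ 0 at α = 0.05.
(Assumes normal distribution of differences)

df = n - 1 = 15
SE = s_d/√n = 5.0/√16 = 1.2500
t = d̄/SE = 2.1/1.2500 = 1.6800
Critical value: t_{0.025,15} = ±2.131
p-value ≈ 0.1137
Decision: fail to reject H₀

Answer: t = 1.6800, fail to reject H₀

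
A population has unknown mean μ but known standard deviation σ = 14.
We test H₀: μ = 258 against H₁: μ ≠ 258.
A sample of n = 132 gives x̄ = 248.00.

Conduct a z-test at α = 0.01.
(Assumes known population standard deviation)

Answer: z = -8.2068, reject H₀

Derivation:
Standard error: SE = σ/√n = 14/√132 = 1.2185
z-statistic: z = (x̄ - μ₀)/SE = (248.00 - 258)/1.2185 = -8.2068
Critical value: ±2.576
p-value < 0.0001
Decision: reject H₀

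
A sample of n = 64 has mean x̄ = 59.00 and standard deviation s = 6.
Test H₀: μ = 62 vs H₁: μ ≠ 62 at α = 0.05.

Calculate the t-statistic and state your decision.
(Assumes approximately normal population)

Answer: t = -4.0000, reject H₀

Derivation:
df = n - 1 = 63
SE = s/√n = 6/√64 = 0.7500
t = (x̄ - μ₀)/SE = (59.00 - 62)/0.7500 = -4.0000
Critical value: t_{0.025,63} = ±1.998
p-value ≈ 0.0002
Decision: reject H₀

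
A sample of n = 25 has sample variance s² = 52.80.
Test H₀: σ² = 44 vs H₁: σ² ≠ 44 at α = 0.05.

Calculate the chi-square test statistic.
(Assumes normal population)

Answer: χ² = 28.8000, fail to reject H₀

Derivation:
df = n - 1 = 24
χ² = (n-1)s²/σ₀² = 24×52.80/44 = 28.8000
Critical values: χ²_{0.975,24} = 12.401, χ²_{0.025,24} = 39.364
Rejection region: χ² < 12.401 or χ² > 39.364
Decision: fail to reject H₀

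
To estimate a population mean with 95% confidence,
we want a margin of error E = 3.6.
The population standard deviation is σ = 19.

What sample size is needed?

z_0.025 = 1.960
n = (z×σ/E)² = (1.960×19/3.6)²
n = 107.0075
Round up: n = 108

Answer: n = 108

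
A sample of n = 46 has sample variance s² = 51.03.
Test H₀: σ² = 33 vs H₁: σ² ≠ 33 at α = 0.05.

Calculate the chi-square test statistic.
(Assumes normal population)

df = n - 1 = 45
χ² = (n-1)s²/σ₀² = 45×51.03/33 = 69.5864
Critical values: χ²_{0.975,45} = 28.366, χ²_{0.025,45} = 65.410
Rejection region: χ² < 28.366 or χ² > 65.410
Decision: reject H₀

Answer: χ² = 69.5864, reject H₀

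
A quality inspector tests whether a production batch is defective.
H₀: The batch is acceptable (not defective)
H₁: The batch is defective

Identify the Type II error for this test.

A Type I error (probability α) occurs when we reject a true H₀.
A Type II error (probability β) occurs when we fail to reject a false H₀.

Answer: Shipping a defective batch to customers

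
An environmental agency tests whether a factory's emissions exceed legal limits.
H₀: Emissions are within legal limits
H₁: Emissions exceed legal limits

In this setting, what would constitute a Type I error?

Type I error: rejecting H₀ when it is actually true (false positive).
Type II error: failing to reject H₀ when H₁ is actually true (false negative).

Answer: Citing a compliant factory for excess emissions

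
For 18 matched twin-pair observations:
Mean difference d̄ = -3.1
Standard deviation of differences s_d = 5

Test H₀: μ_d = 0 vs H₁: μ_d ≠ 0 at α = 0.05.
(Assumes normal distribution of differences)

df = n - 1 = 17
SE = s_d/√n = 5/√18 = 1.1785
t = d̄/SE = -3.1/1.1785 = -2.6305
Critical value: t_{0.025,17} = ±2.110
p-value ≈ 0.0175
Decision: reject H₀

Answer: t = -2.6305, reject H₀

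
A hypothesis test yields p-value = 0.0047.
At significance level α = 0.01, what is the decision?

Answer: reject H₀

Derivation:
Compare p-value to α:
0.0047 < 0.01
Decision: reject H₀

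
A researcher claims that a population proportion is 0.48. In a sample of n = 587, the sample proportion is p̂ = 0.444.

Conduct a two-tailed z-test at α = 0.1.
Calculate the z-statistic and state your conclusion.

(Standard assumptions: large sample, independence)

Answer: z = -1.7458, reject H₀

Derivation:
H₀: p = 0.48, H₁: p ≠ 0.48
Standard error: SE = √(p₀(1-p₀)/n) = √(0.48×0.52/587) = 0.020621
z-statistic: z = (p̂ - p₀)/SE = (0.444 - 0.48)/0.020621 = -1.7458
Critical value: z_0.05 = ±1.645
p-value = 0.0808
Decision: reject H₀ at α = 0.1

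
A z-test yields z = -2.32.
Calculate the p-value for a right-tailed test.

For z = -2.32:
p = P(Z > -2.32) = 1 - Φ(-2.32) = 0.9898

Answer: p-value ≈ 0.9898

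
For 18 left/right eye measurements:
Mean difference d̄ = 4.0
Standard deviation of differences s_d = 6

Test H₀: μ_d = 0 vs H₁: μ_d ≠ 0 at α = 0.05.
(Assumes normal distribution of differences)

Answer: t = 2.8285, reject H₀

Derivation:
df = n - 1 = 17
SE = s_d/√n = 6/√18 = 1.4142
t = d̄/SE = 4.0/1.4142 = 2.8285
Critical value: t_{0.025,17} = ±2.110
p-value ≈ 0.0116
Decision: reject H₀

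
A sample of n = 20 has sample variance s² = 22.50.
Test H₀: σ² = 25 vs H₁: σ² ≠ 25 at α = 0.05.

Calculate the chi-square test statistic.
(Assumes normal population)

df = n - 1 = 19
χ² = (n-1)s²/σ₀² = 19×22.50/25 = 17.1000
Critical values: χ²_{0.975,19} = 8.907, χ²_{0.025,19} = 32.852
Rejection region: χ² < 8.907 or χ² > 32.852
Decision: fail to reject H₀

Answer: χ² = 17.1000, fail to reject H₀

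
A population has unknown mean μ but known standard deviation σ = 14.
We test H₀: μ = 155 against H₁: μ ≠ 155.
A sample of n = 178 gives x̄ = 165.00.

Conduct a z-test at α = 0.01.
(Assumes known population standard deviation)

Answer: z = 9.5302, reject H₀

Derivation:
Standard error: SE = σ/√n = 14/√178 = 1.0493
z-statistic: z = (x̄ - μ₀)/SE = (165.00 - 155)/1.0493 = 9.5302
Critical value: ±2.576
p-value < 0.0001
Decision: reject H₀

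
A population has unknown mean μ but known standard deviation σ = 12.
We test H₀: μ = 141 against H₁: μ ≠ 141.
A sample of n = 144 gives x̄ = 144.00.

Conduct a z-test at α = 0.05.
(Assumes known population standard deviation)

Answer: z = 3.0000, reject H₀

Derivation:
Standard error: SE = σ/√n = 12/√144 = 1.0000
z-statistic: z = (x̄ - μ₀)/SE = (144.00 - 141)/1.0000 = 3.0000
Critical value: ±1.960
p-value = 0.0027
Decision: reject H₀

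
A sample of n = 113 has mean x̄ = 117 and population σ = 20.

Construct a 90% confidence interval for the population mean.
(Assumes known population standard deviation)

Confidence level: 90%, α = 0.1
z_0.05 = 1.645
SE = σ/√n = 20/√113 = 1.8814
Margin of error = 1.645 × 1.8814 = 3.0949
CI: x̄ ± margin = 117 ± 3.0949
CI: (113.9051, 120.0949)

Answer: (113.9051, 120.0949)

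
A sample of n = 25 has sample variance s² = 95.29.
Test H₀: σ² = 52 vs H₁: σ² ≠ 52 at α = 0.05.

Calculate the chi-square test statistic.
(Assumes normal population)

Answer: χ² = 43.9800, reject H₀

Derivation:
df = n - 1 = 24
χ² = (n-1)s²/σ₀² = 24×95.29/52 = 43.9800
Critical values: χ²_{0.975,24} = 12.401, χ²_{0.025,24} = 39.364
Rejection region: χ² < 12.401 or χ² > 39.364
Decision: reject H₀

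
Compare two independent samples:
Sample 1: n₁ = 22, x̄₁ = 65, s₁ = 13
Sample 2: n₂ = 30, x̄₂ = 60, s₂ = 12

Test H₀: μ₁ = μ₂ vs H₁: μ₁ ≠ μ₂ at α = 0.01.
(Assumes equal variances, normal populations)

Pooled variance: s²_p = [21×13² + 29×12²]/(50) = 154.5000
s_p = 12.4298
SE = s_p×√(1/n₁ + 1/n₂) = 12.4298×√(1/22 + 1/30) = 3.4889
t = (x̄₁ - x̄₂)/SE = (65 - 60)/3.4889 = 1.4331
df = 50, t-critical = ±2.678
Decision: fail to reject H₀

Answer: t = 1.4331, fail to reject H₀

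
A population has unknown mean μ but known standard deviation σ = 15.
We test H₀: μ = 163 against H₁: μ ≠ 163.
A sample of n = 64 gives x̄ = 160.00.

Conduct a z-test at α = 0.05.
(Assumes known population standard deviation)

Answer: z = -1.6000, fail to reject H₀

Derivation:
Standard error: SE = σ/√n = 15/√64 = 1.8750
z-statistic: z = (x̄ - μ₀)/SE = (160.00 - 163)/1.8750 = -1.6000
Critical value: ±1.960
p-value = 0.1096
Decision: fail to reject H₀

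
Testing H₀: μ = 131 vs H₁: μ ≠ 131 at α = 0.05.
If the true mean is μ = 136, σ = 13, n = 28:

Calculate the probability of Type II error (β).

SE = σ/√n = 13/√28 = 2.4568
Critical values: μ₀ ± z_0.025×SE = 131 ± 1.960×2.4568
Acceptance region: (126.1847, 135.8153)
Under H₁ (μ = 136): z_high = (135.8153 - 136)/2.4568 = -0.0752, z_low = (126.1847 - 136)/2.4568 = -3.9952
β = P(not reject | H₁) = Φ(-0.0752) - Φ(-3.9952) ≈ 0.4700

Answer: β ≈ 0.4700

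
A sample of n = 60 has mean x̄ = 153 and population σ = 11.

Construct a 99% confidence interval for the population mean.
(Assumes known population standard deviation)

Confidence level: 99%, α = 0.01
z_0.005 = 2.576
SE = σ/√n = 11/√60 = 1.4201
Margin of error = 2.576 × 1.4201 = 3.6582
CI: x̄ ± margin = 153 ± 3.6582
CI: (149.3418, 156.6582)

Answer: (149.3418, 156.6582)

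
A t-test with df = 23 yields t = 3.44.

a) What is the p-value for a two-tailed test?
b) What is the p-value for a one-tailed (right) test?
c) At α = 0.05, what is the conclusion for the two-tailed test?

Answer: a) 0.0022, b) 0.0011, c) reject H₀

Derivation:
Using t-distribution with df = 23:
a) Two-tailed: p = 2×P(T > 3.44) = 0.0022
b) One-tailed: p = P(T > 3.44) = 0.0011
c) 0.0022 < 0.05, reject H₀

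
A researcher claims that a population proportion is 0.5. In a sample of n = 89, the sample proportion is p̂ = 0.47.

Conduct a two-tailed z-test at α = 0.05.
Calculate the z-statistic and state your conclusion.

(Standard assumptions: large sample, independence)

H₀: p = 0.5, H₁: p ≠ 0.5
Standard error: SE = √(p₀(1-p₀)/n) = √(0.5×0.5/89) = 0.053000
z-statistic: z = (p̂ - p₀)/SE = (0.47 - 0.5)/0.053000 = -0.5660
Critical value: z_0.025 = ±1.960
p-value = 0.5714
Decision: fail to reject H₀ at α = 0.05

Answer: z = -0.5660, fail to reject H₀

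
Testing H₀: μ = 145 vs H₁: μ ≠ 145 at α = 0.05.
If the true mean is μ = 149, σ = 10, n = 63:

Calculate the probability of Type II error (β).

Answer: β ≈ 0.1122

Derivation:
SE = σ/√n = 10/√63 = 1.2599
Critical values: μ₀ ± z_0.025×SE = 145 ± 1.960×1.2599
Acceptance region: (142.5306, 147.4694)
Under H₁ (μ = 149): z_high = (147.4694 - 149)/1.2599 = -1.2149, z_low = (142.5306 - 149)/1.2599 = -5.1349
β = P(not reject | H₁) = Φ(-1.2149) - Φ(-5.1349) ≈ 0.1122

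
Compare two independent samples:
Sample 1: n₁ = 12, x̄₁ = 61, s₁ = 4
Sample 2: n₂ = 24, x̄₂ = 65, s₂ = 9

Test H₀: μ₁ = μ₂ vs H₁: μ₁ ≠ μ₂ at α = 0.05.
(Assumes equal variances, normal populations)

Answer: t = -1.4609, fail to reject H₀

Derivation:
Pooled variance: s²_p = [11×4² + 23×9²]/(34) = 59.9706
s_p = 7.7441
SE = s_p×√(1/n₁ + 1/n₂) = 7.7441×√(1/12 + 1/24) = 2.7380
t = (x̄₁ - x̄₂)/SE = (61 - 65)/2.7380 = -1.4609
df = 34, t-critical = ±2.032
Decision: fail to reject H₀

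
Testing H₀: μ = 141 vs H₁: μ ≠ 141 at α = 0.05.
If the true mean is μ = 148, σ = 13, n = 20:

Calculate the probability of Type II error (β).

SE = σ/√n = 13/√20 = 2.9069
Critical values: μ₀ ± z_0.025×SE = 141 ± 1.960×2.9069
Acceptance region: (135.3025, 146.6975)
Under H₁ (μ = 148): z_high = (146.6975 - 148)/2.9069 = -0.4481, z_low = (135.3025 - 148)/2.9069 = -4.3681
β = P(not reject | H₁) = Φ(-0.4481) - Φ(-4.3681) ≈ 0.3270

Answer: β ≈ 0.3270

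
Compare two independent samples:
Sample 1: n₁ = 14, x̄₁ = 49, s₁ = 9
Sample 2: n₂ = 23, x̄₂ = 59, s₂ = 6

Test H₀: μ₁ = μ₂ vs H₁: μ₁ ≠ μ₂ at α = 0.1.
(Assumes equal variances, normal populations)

Answer: t = -4.0631, reject H₀

Derivation:
Pooled variance: s²_p = [13×9² + 22×6²]/(35) = 52.7143
s_p = 7.2605
SE = s_p×√(1/n₁ + 1/n₂) = 7.2605×√(1/14 + 1/23) = 2.4612
t = (x̄₁ - x̄₂)/SE = (49 - 59)/2.4612 = -4.0631
df = 35, t-critical = ±1.690
Decision: reject H₀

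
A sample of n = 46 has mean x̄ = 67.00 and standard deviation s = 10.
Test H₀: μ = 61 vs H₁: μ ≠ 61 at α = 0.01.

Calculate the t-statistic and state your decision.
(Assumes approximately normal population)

Answer: t = 4.0695, reject H₀

Derivation:
df = n - 1 = 45
SE = s/√n = 10/√46 = 1.4744
t = (x̄ - μ₀)/SE = (67.00 - 61)/1.4744 = 4.0695
Critical value: t_{0.005,45} = ±2.690
p-value ≈ 0.0002
Decision: reject H₀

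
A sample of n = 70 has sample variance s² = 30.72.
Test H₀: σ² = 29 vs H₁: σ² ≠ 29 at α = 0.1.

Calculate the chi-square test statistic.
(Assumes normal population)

Answer: χ² = 73.0924, fail to reject H₀

Derivation:
df = n - 1 = 69
χ² = (n-1)s²/σ₀² = 69×30.72/29 = 73.0924
Critical values: χ²_{0.95,69} = 50.879, χ²_{0.05,69} = 89.391
Rejection region: χ² < 50.879 or χ² > 89.391
Decision: fail to reject H₀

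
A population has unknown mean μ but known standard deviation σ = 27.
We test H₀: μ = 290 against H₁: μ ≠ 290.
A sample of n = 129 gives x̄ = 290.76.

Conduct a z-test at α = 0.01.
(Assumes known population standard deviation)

Standard error: SE = σ/√n = 27/√129 = 2.3772
z-statistic: z = (x̄ - μ₀)/SE = (290.76 - 290)/2.3772 = 0.3197
Critical value: ±2.576
p-value = 0.7492
Decision: fail to reject H₀

Answer: z = 0.3197, fail to reject H₀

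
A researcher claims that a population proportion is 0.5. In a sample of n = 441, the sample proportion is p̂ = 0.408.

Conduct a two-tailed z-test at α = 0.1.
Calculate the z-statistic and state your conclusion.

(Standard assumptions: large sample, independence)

Answer: z = -3.8639, reject H₀

Derivation:
H₀: p = 0.5, H₁: p ≠ 0.5
Standard error: SE = √(p₀(1-p₀)/n) = √(0.5×0.5/441) = 0.023810
z-statistic: z = (p̂ - p₀)/SE = (0.408 - 0.5)/0.023810 = -3.8639
Critical value: z_0.05 = ±1.645
p-value = 0.0001
Decision: reject H₀ at α = 0.1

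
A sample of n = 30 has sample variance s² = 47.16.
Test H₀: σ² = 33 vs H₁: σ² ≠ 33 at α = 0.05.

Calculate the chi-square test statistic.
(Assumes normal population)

Answer: χ² = 41.4436, fail to reject H₀

Derivation:
df = n - 1 = 29
χ² = (n-1)s²/σ₀² = 29×47.16/33 = 41.4436
Critical values: χ²_{0.975,29} = 16.047, χ²_{0.025,29} = 45.722
Rejection region: χ² < 16.047 or χ² > 45.722
Decision: fail to reject H₀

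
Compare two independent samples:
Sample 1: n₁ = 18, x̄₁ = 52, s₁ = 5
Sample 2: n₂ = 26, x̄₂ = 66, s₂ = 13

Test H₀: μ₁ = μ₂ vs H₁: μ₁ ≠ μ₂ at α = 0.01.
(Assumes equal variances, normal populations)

Answer: t = -4.3393, reject H₀

Derivation:
Pooled variance: s²_p = [17×5² + 25×13²]/(42) = 110.7143
s_p = 10.5221
SE = s_p×√(1/n₁ + 1/n₂) = 10.5221×√(1/18 + 1/26) = 3.2263
t = (x̄₁ - x̄₂)/SE = (52 - 66)/3.2263 = -4.3393
df = 42, t-critical = ±2.698
Decision: reject H₀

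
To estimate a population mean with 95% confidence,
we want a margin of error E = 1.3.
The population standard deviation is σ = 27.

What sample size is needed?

z_0.025 = 1.960
n = (z×σ/E)² = (1.960×27/1.3)²
n = 1657.1162
Round up: n = 1658

Answer: n = 1658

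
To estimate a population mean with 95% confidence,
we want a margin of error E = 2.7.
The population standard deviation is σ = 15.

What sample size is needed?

z_0.025 = 1.960
n = (z×σ/E)² = (1.960×15/2.7)²
n = 118.5679
Round up: n = 119

Answer: n = 119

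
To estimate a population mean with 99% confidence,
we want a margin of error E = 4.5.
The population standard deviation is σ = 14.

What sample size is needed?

z_0.005 = 2.576
n = (z×σ/E)² = (2.576×14/4.5)²
n = 64.2278
Round up: n = 65

Answer: n = 65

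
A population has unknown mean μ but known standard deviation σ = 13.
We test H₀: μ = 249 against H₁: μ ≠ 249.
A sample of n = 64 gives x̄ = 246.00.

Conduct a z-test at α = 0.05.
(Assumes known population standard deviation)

Answer: z = -1.8462, fail to reject H₀

Derivation:
Standard error: SE = σ/√n = 13/√64 = 1.6250
z-statistic: z = (x̄ - μ₀)/SE = (246.00 - 249)/1.6250 = -1.8462
Critical value: ±1.960
p-value = 0.0649
Decision: fail to reject H₀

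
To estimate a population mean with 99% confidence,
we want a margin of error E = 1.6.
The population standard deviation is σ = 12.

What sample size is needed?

Answer: n = 374

Derivation:
z_0.005 = 2.576
n = (z×σ/E)² = (2.576×12/1.6)²
n = 373.2624
Round up: n = 374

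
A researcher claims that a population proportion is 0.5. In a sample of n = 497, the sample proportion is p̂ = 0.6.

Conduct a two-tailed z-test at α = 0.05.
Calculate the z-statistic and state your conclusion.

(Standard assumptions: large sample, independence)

Answer: z = 4.4587, reject H₀

Derivation:
H₀: p = 0.5, H₁: p ≠ 0.5
Standard error: SE = √(p₀(1-p₀)/n) = √(0.5×0.5/497) = 0.022428
z-statistic: z = (p̂ - p₀)/SE = (0.6 - 0.5)/0.022428 = 4.4587
Critical value: z_0.025 = ±1.960
p-value < 0.0001
Decision: reject H₀ at α = 0.05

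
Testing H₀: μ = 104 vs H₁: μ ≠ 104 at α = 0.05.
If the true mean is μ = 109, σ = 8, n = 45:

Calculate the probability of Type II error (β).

Answer: β ≈ 0.0128

Derivation:
SE = σ/√n = 8/√45 = 1.1926
Critical values: μ₀ ± z_0.025×SE = 104 ± 1.960×1.1926
Acceptance region: (101.6625, 106.3375)
Under H₁ (μ = 109): z_high = (106.3375 - 109)/1.1926 = -2.2325, z_low = (101.6625 - 109)/1.1926 = -6.1525
β = P(not reject | H₁) = Φ(-2.2325) - Φ(-6.1525) ≈ 0.0128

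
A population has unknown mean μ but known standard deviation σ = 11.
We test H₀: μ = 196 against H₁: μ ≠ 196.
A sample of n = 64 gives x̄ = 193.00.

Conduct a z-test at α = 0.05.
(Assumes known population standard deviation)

Standard error: SE = σ/√n = 11/√64 = 1.3750
z-statistic: z = (x̄ - μ₀)/SE = (193.00 - 196)/1.3750 = -2.1818
Critical value: ±1.960
p-value = 0.0291
Decision: reject H₀

Answer: z = -2.1818, reject H₀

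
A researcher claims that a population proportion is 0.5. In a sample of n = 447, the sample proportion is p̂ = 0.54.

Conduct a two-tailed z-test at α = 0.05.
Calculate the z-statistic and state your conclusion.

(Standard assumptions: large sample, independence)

Answer: z = 1.6914, fail to reject H₀

Derivation:
H₀: p = 0.5, H₁: p ≠ 0.5
Standard error: SE = √(p₀(1-p₀)/n) = √(0.5×0.5/447) = 0.023649
z-statistic: z = (p̂ - p₀)/SE = (0.54 - 0.5)/0.023649 = 1.6914
Critical value: z_0.025 = ±1.960
p-value = 0.0908
Decision: fail to reject H₀ at α = 0.05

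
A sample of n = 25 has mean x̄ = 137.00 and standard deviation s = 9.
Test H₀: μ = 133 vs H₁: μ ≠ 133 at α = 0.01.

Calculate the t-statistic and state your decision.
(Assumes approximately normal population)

df = n - 1 = 24
SE = s/√n = 9/√25 = 1.8000
t = (x̄ - μ₀)/SE = (137.00 - 133)/1.8000 = 2.2222
Critical value: t_{0.005,24} = ±2.797
p-value ≈ 0.0359
Decision: fail to reject H₀

Answer: t = 2.2222, fail to reject H₀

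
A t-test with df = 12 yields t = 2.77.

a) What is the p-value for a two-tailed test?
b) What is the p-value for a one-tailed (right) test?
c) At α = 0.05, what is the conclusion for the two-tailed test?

Answer: a) 0.0170, b) 0.0085, c) reject H₀

Derivation:
Using t-distribution with df = 12:
a) Two-tailed: p = 2×P(T > 2.77) = 0.0170
b) One-tailed: p = P(T > 2.77) = 0.0085
c) 0.0170 < 0.05, reject H₀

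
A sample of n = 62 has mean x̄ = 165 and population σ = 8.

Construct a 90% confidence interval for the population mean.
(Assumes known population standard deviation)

Confidence level: 90%, α = 0.1
z_0.05 = 1.645
SE = σ/√n = 8/√62 = 1.0160
Margin of error = 1.645 × 1.0160 = 1.6713
CI: x̄ ± margin = 165 ± 1.6713
CI: (163.3287, 166.6713)

Answer: (163.3287, 166.6713)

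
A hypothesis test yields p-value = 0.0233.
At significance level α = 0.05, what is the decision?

Answer: reject H₀

Derivation:
Compare p-value to α:
0.0233 < 0.05
Decision: reject H₀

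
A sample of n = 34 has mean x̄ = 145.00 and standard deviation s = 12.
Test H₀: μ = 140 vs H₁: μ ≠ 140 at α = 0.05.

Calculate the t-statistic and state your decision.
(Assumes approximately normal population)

Answer: t = 2.4295, reject H₀

Derivation:
df = n - 1 = 33
SE = s/√n = 12/√34 = 2.0580
t = (x̄ - μ₀)/SE = (145.00 - 140)/2.0580 = 2.4295
Critical value: t_{0.025,33} = ±2.035
p-value ≈ 0.0207
Decision: reject H₀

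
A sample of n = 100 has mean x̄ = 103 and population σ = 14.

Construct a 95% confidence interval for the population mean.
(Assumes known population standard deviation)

Confidence level: 95%, α = 0.05
z_0.025 = 1.960
SE = σ/√n = 14/√100 = 1.4000
Margin of error = 1.960 × 1.4000 = 2.7440
CI: x̄ ± margin = 103 ± 2.7440
CI: (100.2560, 105.7440)

Answer: (100.2560, 105.7440)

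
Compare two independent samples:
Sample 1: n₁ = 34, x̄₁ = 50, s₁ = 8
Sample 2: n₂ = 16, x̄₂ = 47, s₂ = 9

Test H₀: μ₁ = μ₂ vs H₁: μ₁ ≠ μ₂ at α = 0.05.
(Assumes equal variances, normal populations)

Pooled variance: s²_p = [33×8² + 15×9²]/(48) = 69.3125
s_p = 8.3254
SE = s_p×√(1/n₁ + 1/n₂) = 8.3254×√(1/34 + 1/16) = 2.5240
t = (x̄₁ - x̄₂)/SE = (50 - 47)/2.5240 = 1.1886
df = 48, t-critical = ±2.011
Decision: fail to reject H₀

Answer: t = 1.1886, fail to reject H₀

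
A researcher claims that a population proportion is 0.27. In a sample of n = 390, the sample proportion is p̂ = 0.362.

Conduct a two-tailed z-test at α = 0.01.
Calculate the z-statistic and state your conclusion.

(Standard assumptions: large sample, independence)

Answer: z = 4.0923, reject H₀

Derivation:
H₀: p = 0.27, H₁: p ≠ 0.27
Standard error: SE = √(p₀(1-p₀)/n) = √(0.27×0.73/390) = 0.022481
z-statistic: z = (p̂ - p₀)/SE = (0.362 - 0.27)/0.022481 = 4.0923
Critical value: z_0.005 = ±2.576
p-value < 0.0001
Decision: reject H₀ at α = 0.01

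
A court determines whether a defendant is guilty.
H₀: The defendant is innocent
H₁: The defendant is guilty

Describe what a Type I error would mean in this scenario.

Answer: Convicting an innocent person

Derivation:
A Type I error (probability α) occurs when we reject a true H₀.
A Type II error (probability β) occurs when we fail to reject a false H₀.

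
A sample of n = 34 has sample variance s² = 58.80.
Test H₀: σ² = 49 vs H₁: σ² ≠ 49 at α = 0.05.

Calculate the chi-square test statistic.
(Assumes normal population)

Answer: χ² = 39.6000, fail to reject H₀

Derivation:
df = n - 1 = 33
χ² = (n-1)s²/σ₀² = 33×58.80/49 = 39.6000
Critical values: χ²_{0.975,33} = 19.047, χ²_{0.025,33} = 50.725
Rejection region: χ² < 19.047 or χ² > 50.725
Decision: fail to reject H₀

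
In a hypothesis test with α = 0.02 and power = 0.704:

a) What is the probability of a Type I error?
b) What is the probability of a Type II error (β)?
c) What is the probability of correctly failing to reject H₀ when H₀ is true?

a) Type I error probability = α = 0.02
b) Power = P(reject H₀ | H₁ true) = 1 - β = 0.704, so Type II error probability = β = 1 - Power = 0.296
c) P(fail to reject H₀ | H₀ true) = 1 - α = 0.98

Answer: a) 0.02, b) 0.296, c) 0.98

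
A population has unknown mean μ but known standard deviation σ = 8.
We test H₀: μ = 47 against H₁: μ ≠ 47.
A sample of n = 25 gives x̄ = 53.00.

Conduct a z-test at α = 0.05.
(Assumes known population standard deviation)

Answer: z = 3.7500, reject H₀

Derivation:
Standard error: SE = σ/√n = 8/√25 = 1.6000
z-statistic: z = (x̄ - μ₀)/SE = (53.00 - 47)/1.6000 = 3.7500
Critical value: ±1.960
p-value = 0.0002
Decision: reject H₀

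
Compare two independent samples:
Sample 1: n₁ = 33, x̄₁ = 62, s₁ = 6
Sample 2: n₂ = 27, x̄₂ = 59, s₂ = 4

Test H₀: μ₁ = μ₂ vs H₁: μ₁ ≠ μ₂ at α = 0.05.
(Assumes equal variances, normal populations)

Answer: t = 2.2234, reject H₀

Derivation:
Pooled variance: s²_p = [32×6² + 26×4²]/(58) = 27.0345
s_p = 5.1995
SE = s_p×√(1/n₁ + 1/n₂) = 5.1995×√(1/33 + 1/27) = 1.3493
t = (x̄₁ - x̄₂)/SE = (62 - 59)/1.3493 = 2.2234
df = 58, t-critical = ±2.002
Decision: reject H₀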